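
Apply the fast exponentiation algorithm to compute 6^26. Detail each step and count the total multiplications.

Computing 6^26 by squaring (build up from 6^1; each line after the first costs one multiplication):

6^1 = 6
6^2 = (6^1)^2 = 6^2 = 36
6^3 = 6 * 6^2 = 6 * 36 = 216
6^6 = (6^3)^2 = 216^2 = 46656
6^12 = (6^6)^2 = 46656^2 = 2176782336
6^13 = 6 * 6^12 = 6 * 2176782336 = 13060694016
6^26 = (6^13)^2 = 13060694016^2 = 170581728179578208256

Result: 170581728179578208256
Multiplications needed: 6 (6 lines after 6^1)

6^26 = 170581728179578208256. Using exponentiation by squaring, this requires 6 multiplications. The key idea: if the exponent is even, square the half-power; if odd, multiply by the base once.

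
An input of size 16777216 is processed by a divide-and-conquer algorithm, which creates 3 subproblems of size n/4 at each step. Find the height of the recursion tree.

For divide and conquer with division factor 4:

Problem sizes at each level:
Level 0: 16777216
Level 1: 4194304
Level 2: 1048576
Level 3: 262144
Level 4: 65536
Level 5: 16384
Level 6: 4096
Level 7: 1024
Level 8: 256
Level 9: 64
Level 10: 16
Level 11: 4
Level 12: 1

The root is level 0 and the size-1 base case is level 12 (the tree spans levels 0 through 12, i.e. 13 levels counting the root), so the depth is the number of divisions: log_4(16777216) = 12

The recursion tree depth is log_4(16777216) = 12. At each level, the problem size is divided by 4, so it takes 12 divisions to reduce to a base case of size 1. The algorithm makes 3 recursive calls at each level.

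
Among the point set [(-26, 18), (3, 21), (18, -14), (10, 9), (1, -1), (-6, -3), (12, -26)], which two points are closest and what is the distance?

Computing all pairwise distances among 7 points:

d((-26, 18), (3, 21)) = 29.1548
d((-26, 18), (18, -14)) = 54.4059
d((-26, 18), (10, 9)) = 37.108
d((-26, 18), (1, -1)) = 33.0151
d((-26, 18), (-6, -3)) = 29.0
d((-26, 18), (12, -26)) = 58.1378
d((3, 21), (18, -14)) = 38.0789
d((3, 21), (10, 9)) = 13.8924
d((3, 21), (1, -1)) = 22.0907
d((3, 21), (-6, -3)) = 25.632
d((3, 21), (12, -26)) = 47.8539
d((18, -14), (10, 9)) = 24.3516
d((18, -14), (1, -1)) = 21.4009
d((18, -14), (-6, -3)) = 26.4008
d((18, -14), (12, -26)) = 13.4164
d((10, 9), (1, -1)) = 13.4536
d((10, 9), (-6, -3)) = 20.0
d((10, 9), (12, -26)) = 35.0571
d((1, -1), (-6, -3)) = 7.2801 <-- minimum
d((1, -1), (12, -26)) = 27.313
d((-6, -3), (12, -26)) = 29.2062

Closest pair: (1, -1) and (-6, -3) with distance 7.2801

The closest pair is (1, -1) and (-6, -3) with Euclidean distance 7.2801. For 7 points, brute-force pairwise comparison is shown above. For large n, the divide-and-conquer algorithm (sort by x, recurse on halves, check the dividing strip) achieves O(n log n).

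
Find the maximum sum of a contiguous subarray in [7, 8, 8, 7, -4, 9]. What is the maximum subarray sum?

Using Kadane's algorithm on [7, 8, 8, 7, -4, 9]:

Scanning through the array:
Position 1 (value 8): max_ending_here = 15, max_so_far = 15
Position 2 (value 8): max_ending_here = 23, max_so_far = 23
Position 3 (value 7): max_ending_here = 30, max_so_far = 30
Position 4 (value -4): max_ending_here = 26, max_so_far = 30
Position 5 (value 9): max_ending_here = 35, max_so_far = 35

Maximum subarray: [7, 8, 8, 7, -4, 9]
Maximum sum: 35

The maximum subarray is [7, 8, 8, 7, -4, 9] with sum 35. This subarray runs from index 0 to index 5.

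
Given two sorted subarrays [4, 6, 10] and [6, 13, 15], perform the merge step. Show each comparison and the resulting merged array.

Merging process:

Compare 4 vs 6: take 4 from left. Merged: [4]
Compare 6 vs 6: take 6 from left. Merged: [4, 6]
Compare 10 vs 6: take 6 from right. Merged: [4, 6, 6]
Compare 10 vs 13: take 10 from left. Merged: [4, 6, 6, 10]
Append remaining from right: [13, 15]. Merged: [4, 6, 6, 10, 13, 15]

Final merged array: [4, 6, 6, 10, 13, 15]
Total comparisons: 4

The merged array is [4, 6, 6, 10, 13, 15], requiring 4 comparisons. The merge step runs in O(n) time where n is the total number of elements.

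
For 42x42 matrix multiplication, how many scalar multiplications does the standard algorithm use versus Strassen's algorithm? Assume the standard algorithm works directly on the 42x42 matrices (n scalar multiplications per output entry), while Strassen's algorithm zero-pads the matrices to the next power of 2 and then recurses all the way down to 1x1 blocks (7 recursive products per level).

Matrix multiplication for 42x42 matrices:

Strassen's algorithm requires power-of-2 dimensions. Pad 42x42 to 64x64 (next power of 2).

Standard algorithm: 42^3 = 74088 multiplications
Strassen's algorithm: 7^(log2(64)) = 7^6 = 117649 multiplications
Difference: 74088 - 117649 = -43561 (Strassen uses MORE here due to padding overhead — for small or just-over-power-of-2 n, padding can outweigh the per-level savings)

Standard: 74088 multiplications (42^3). Strassen: 117649 multiplications (7^6, after padding to 64x64). Strassen reduces 8 recursive multiplications to 7 at each level.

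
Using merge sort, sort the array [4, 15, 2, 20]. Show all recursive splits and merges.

Merge sort trace:

Split: [4, 15, 2, 20] -> [4, 15] and [2, 20]
  Split: [4, 15] -> [4] and [15]
  Merge: [4] + [15] -> [4, 15]
  Split: [2, 20] -> [2] and [20]
  Merge: [2] + [20] -> [2, 20]
Merge: [4, 15] + [2, 20] -> [2, 4, 15, 20]

Final sorted array: [2, 4, 15, 20]

The merge sort proceeds by recursively splitting the array and merging sorted halves.
After all merges, the sorted array is [2, 4, 15, 20].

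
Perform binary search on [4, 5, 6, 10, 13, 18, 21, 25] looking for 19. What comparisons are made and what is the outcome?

Binary search for 19 in [4, 5, 6, 10, 13, 18, 21, 25]:

lo=0, hi=7, mid=3, arr[mid]=10 -> 10 < 19, search right half
lo=4, hi=7, mid=5, arr[mid]=18 -> 18 < 19, search right half
lo=6, hi=7, mid=6, arr[mid]=21 -> 21 > 19, search left half
lo=6 > hi=5, target 19 not found

Binary search determines that 19 is not in the array after 3 comparisons. The search space was exhausted without finding the target.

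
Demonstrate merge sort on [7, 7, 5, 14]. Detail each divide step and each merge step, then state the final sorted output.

Merge sort trace:

Split: [7, 7, 5, 14] -> [7, 7] and [5, 14]
  Split: [7, 7] -> [7] and [7]
  Merge: [7] + [7] -> [7, 7]
  Split: [5, 14] -> [5] and [14]
  Merge: [5] + [14] -> [5, 14]
Merge: [7, 7] + [5, 14] -> [5, 7, 7, 14]

Final sorted array: [5, 7, 7, 14]

The merge sort proceeds by recursively splitting the array and merging sorted halves.
After all merges, the sorted array is [5, 7, 7, 14].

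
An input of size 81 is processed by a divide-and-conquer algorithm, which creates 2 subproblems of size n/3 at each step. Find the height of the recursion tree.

For divide and conquer with division factor 3:

Problem sizes at each level:
Level 0: 81
Level 1: 27
Level 2: 9
Level 3: 3
Level 4: 1

The root is level 0 and the size-1 base case is level 4 (the tree spans levels 0 through 4, i.e. 5 levels counting the root), so the depth is the number of divisions: log_3(81) = 4

The recursion tree depth is log_3(81) = 4. At each level, the problem size is divided by 3, so it takes 4 divisions to reduce to a base case of size 1. The algorithm makes 2 recursive calls at each level.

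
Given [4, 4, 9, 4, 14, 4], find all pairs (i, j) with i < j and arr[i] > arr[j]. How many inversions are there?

Finding inversions in [4, 4, 9, 4, 14, 4]:

(2, 3): arr[2]=9 > arr[3]=4
(2, 5): arr[2]=9 > arr[5]=4
(4, 5): arr[4]=14 > arr[5]=4

Total inversions: 3

The array has 3 inversion(s): (2,3), (2,5), (4,5). Each pair (i,j) satisfies i < j and arr[i] > arr[j].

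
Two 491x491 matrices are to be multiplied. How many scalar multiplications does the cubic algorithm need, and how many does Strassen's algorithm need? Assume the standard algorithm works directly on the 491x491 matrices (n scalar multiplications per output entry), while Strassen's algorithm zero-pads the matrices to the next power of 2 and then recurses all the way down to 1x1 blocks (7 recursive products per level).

Matrix multiplication for 491x491 matrices:

Strassen's algorithm requires power-of-2 dimensions. Pad 491x491 to 512x512 (next power of 2).

Standard algorithm: 491^3 = 118370771 multiplications
Strassen's algorithm: 7^(log2(512)) = 7^9 = 40353607 multiplications
Savings: 118370771 - 40353607 = 78017164 multiplications

Standard: 118370771 multiplications (491^3). Strassen: 40353607 multiplications (7^9, after padding to 512x512). Strassen reduces 8 recursive multiplications to 7 at each level.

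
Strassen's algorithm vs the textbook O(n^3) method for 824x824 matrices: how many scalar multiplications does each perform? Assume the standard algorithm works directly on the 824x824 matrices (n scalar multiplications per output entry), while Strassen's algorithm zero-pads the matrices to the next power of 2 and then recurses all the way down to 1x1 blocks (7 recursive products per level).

Matrix multiplication for 824x824 matrices:

Strassen's algorithm requires power-of-2 dimensions. Pad 824x824 to 1024x1024 (next power of 2).

Standard algorithm: 824^3 = 559476224 multiplications
Strassen's algorithm: 7^(log2(1024)) = 7^10 = 282475249 multiplications
Savings: 559476224 - 282475249 = 277000975 multiplications

Standard: 559476224 multiplications (824^3). Strassen: 282475249 multiplications (7^10, after padding to 1024x1024). Strassen reduces 8 recursive multiplications to 7 at each level.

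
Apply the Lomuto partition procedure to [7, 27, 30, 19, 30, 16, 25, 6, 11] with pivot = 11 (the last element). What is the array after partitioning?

Lomuto partition with pivot = 11:

Initial array: [7, 27, 30, 19, 30, 16, 25, 6, 11]

arr[0]=7 <= 11: swap with position 0, array becomes [7, 27, 30, 19, 30, 16, 25, 6, 11]
arr[1]=27 > 11: no swap
arr[2]=30 > 11: no swap
arr[3]=19 > 11: no swap
arr[4]=30 > 11: no swap
arr[5]=16 > 11: no swap
arr[6]=25 > 11: no swap
arr[7]=6 <= 11: swap with position 1, array becomes [7, 6, 30, 19, 30, 16, 25, 27, 11]

Place pivot at position 2: [7, 6, 11, 19, 30, 16, 25, 27, 30]
Pivot position: 2

After partitioning with pivot 11, the array becomes [7, 6, 11, 19, 30, 16, 25, 27, 30]. The pivot is placed at index 2. All elements to the left of the pivot are <= 11, and all elements to the right are > 11.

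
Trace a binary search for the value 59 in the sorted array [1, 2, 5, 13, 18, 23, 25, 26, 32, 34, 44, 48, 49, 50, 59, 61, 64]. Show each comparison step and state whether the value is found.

Binary search for 59 in [1, 2, 5, 13, 18, 23, 25, 26, 32, 34, 44, 48, 49, 50, 59, 61, 64]:

lo=0, hi=16, mid=8, arr[mid]=32 -> 32 < 59, search right half
lo=9, hi=16, mid=12, arr[mid]=49 -> 49 < 59, search right half
lo=13, hi=16, mid=14, arr[mid]=59 -> Found target at index 14!

Binary search finds 59 at index 14 after 3 comparisons. The search repeatedly halves the search space by comparing with the middle element.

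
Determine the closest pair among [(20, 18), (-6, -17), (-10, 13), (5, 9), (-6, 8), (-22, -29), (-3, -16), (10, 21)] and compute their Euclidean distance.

Computing all pairwise distances among 8 points:

d((20, 18), (-6, -17)) = 43.6005
d((20, 18), (-10, 13)) = 30.4138
d((20, 18), (5, 9)) = 17.4929
d((20, 18), (-6, 8)) = 27.8568
d((20, 18), (-22, -29)) = 63.0317
d((20, 18), (-3, -16)) = 41.0488
d((20, 18), (10, 21)) = 10.4403
d((-6, -17), (-10, 13)) = 30.2655
d((-6, -17), (5, 9)) = 28.2312
d((-6, -17), (-6, 8)) = 25.0
d((-6, -17), (-22, -29)) = 20.0
d((-6, -17), (-3, -16)) = 3.1623 <-- minimum
d((-6, -17), (10, 21)) = 41.2311
d((-10, 13), (5, 9)) = 15.5242
d((-10, 13), (-6, 8)) = 6.4031
d((-10, 13), (-22, -29)) = 43.6807
d((-10, 13), (-3, -16)) = 29.8329
d((-10, 13), (10, 21)) = 21.5407
d((5, 9), (-6, 8)) = 11.0454
d((5, 9), (-22, -29)) = 46.6154
d((5, 9), (-3, -16)) = 26.2488
d((5, 9), (10, 21)) = 13.0
d((-6, 8), (-22, -29)) = 40.3113
d((-6, 8), (-3, -16)) = 24.1868
d((-6, 8), (10, 21)) = 20.6155
d((-22, -29), (-3, -16)) = 23.0217
d((-22, -29), (10, 21)) = 59.3633
d((-3, -16), (10, 21)) = 39.2173

Closest pair: (-6, -17) and (-3, -16) with distance 3.1623

The closest pair is (-6, -17) and (-3, -16) with Euclidean distance 3.1623. For 8 points, brute-force pairwise comparison is shown above. For large n, the divide-and-conquer algorithm (sort by x, recurse on halves, check the dividing strip) achieves O(n log n).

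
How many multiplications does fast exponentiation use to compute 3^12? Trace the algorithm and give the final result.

Computing 3^12 by squaring (build up from 3^1; each line after the first costs one multiplication):

3^1 = 3
3^2 = (3^1)^2 = 3^2 = 9
3^3 = 3 * 3^2 = 3 * 9 = 27
3^6 = (3^3)^2 = 27^2 = 729
3^12 = (3^6)^2 = 729^2 = 531441

Result: 531441
Multiplications needed: 4 (4 lines after 3^1)

3^12 = 531441. Using exponentiation by squaring, this requires 4 multiplications. The key idea: if the exponent is even, square the half-power; if odd, multiply by the base once.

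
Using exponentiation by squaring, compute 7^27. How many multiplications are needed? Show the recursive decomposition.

Computing 7^27 by squaring (build up from 7^1; each line after the first costs one multiplication):

7^1 = 7
7^2 = (7^1)^2 = 7^2 = 49
7^3 = 7 * 7^2 = 7 * 49 = 343
7^6 = (7^3)^2 = 343^2 = 117649
7^12 = (7^6)^2 = 117649^2 = 13841287201
7^13 = 7 * 7^12 = 7 * 13841287201 = 96889010407
7^26 = (7^13)^2 = 96889010407^2 = 9387480337647754305649
7^27 = 7 * 7^26 = 7 * 9387480337647754305649 = 65712362363534280139543

Result: 65712362363534280139543
Multiplications needed: 7 (7 lines after 7^1)

7^27 = 65712362363534280139543. Using exponentiation by squaring, this requires 7 multiplications. The key idea: if the exponent is even, square the half-power; if odd, multiply by the base once.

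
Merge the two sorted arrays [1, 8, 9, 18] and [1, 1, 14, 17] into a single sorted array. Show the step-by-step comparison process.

Merging process:

Compare 1 vs 1: take 1 from left. Merged: [1]
Compare 8 vs 1: take 1 from right. Merged: [1, 1]
Compare 8 vs 1: take 1 from right. Merged: [1, 1, 1]
Compare 8 vs 14: take 8 from left. Merged: [1, 1, 1, 8]
Compare 9 vs 14: take 9 from left. Merged: [1, 1, 1, 8, 9]
Compare 18 vs 14: take 14 from right. Merged: [1, 1, 1, 8, 9, 14]
Compare 18 vs 17: take 17 from right. Merged: [1, 1, 1, 8, 9, 14, 17]
Append remaining from left: [18]. Merged: [1, 1, 1, 8, 9, 14, 17, 18]

Final merged array: [1, 1, 1, 8, 9, 14, 17, 18]
Total comparisons: 7

The merged array is [1, 1, 1, 8, 9, 14, 17, 18], requiring 7 comparisons. The merge step runs in O(n) time where n is the total number of elements.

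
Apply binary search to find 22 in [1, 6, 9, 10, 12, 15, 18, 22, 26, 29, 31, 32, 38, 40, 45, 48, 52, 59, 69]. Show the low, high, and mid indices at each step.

Binary search for 22 in [1, 6, 9, 10, 12, 15, 18, 22, 26, 29, 31, 32, 38, 40, 45, 48, 52, 59, 69]:

lo=0, hi=18, mid=9, arr[mid]=29 -> 29 > 22, search left half
lo=0, hi=8, mid=4, arr[mid]=12 -> 12 < 22, search right half
lo=5, hi=8, mid=6, arr[mid]=18 -> 18 < 22, search right half
lo=7, hi=8, mid=7, arr[mid]=22 -> Found target at index 7!

Binary search finds 22 at index 7 after 4 comparisons. The search repeatedly halves the search space by comparing with the middle element.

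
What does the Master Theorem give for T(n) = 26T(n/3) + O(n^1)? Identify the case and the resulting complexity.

Master Theorem for T(n) = 26T(n/3) + O(n^1):

a = 26, b = 3, c = 1
log_b(a) = log_3(26) = 2.9656

Case 1: c = 1 < log_3(26) = 2.9656
T(n) = O(n^(log_3 26))

For T(n) = 26T(n/3) + O(n^1): log_3(26) = 2.9656. This is Case 1 of the Master Theorem (c < log_b(a), work dominated by leaves), giving O(n^(log_3 26)).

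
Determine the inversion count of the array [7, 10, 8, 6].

Finding inversions in [7, 10, 8, 6]:

(0, 3): arr[0]=7 > arr[3]=6
(1, 2): arr[1]=10 > arr[2]=8
(1, 3): arr[1]=10 > arr[3]=6
(2, 3): arr[2]=8 > arr[3]=6

Total inversions: 4

The array has 4 inversion(s): (0,3), (1,2), (1,3), (2,3). Each pair (i,j) satisfies i < j and arr[i] > arr[j].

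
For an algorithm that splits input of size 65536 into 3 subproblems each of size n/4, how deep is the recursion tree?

For divide and conquer with division factor 4:

Problem sizes at each level:
Level 0: 65536
Level 1: 16384
Level 2: 4096
Level 3: 1024
Level 4: 256
Level 5: 64
Level 6: 16
Level 7: 4
Level 8: 1

The root is level 0 and the size-1 base case is level 8 (the tree spans levels 0 through 8, i.e. 9 levels counting the root), so the depth is the number of divisions: log_4(65536) = 8

The recursion tree depth is log_4(65536) = 8. At each level, the problem size is divided by 4, so it takes 8 divisions to reduce to a base case of size 1. The algorithm makes 3 recursive calls at each level.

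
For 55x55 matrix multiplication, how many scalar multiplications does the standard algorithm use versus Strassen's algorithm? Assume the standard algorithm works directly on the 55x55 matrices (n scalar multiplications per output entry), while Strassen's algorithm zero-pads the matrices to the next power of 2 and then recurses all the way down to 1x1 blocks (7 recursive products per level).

Matrix multiplication for 55x55 matrices:

Strassen's algorithm requires power-of-2 dimensions. Pad 55x55 to 64x64 (next power of 2).

Standard algorithm: 55^3 = 166375 multiplications
Strassen's algorithm: 7^(log2(64)) = 7^6 = 117649 multiplications
Savings: 166375 - 117649 = 48726 multiplications

Standard: 166375 multiplications (55^3). Strassen: 117649 multiplications (7^6, after padding to 64x64). Strassen reduces 8 recursive multiplications to 7 at each level.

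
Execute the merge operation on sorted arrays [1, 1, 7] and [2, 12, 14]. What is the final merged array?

Merging process:

Compare 1 vs 2: take 1 from left. Merged: [1]
Compare 1 vs 2: take 1 from left. Merged: [1, 1]
Compare 7 vs 2: take 2 from right. Merged: [1, 1, 2]
Compare 7 vs 12: take 7 from left. Merged: [1, 1, 2, 7]
Append remaining from right: [12, 14]. Merged: [1, 1, 2, 7, 12, 14]

Final merged array: [1, 1, 2, 7, 12, 14]
Total comparisons: 4

The merged array is [1, 1, 2, 7, 12, 14], requiring 4 comparisons. The merge step runs in O(n) time where n is the total number of elements.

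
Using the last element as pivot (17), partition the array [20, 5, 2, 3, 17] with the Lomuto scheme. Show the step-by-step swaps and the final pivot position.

Lomuto partition with pivot = 17:

Initial array: [20, 5, 2, 3, 17]

arr[0]=20 > 17: no swap
arr[1]=5 <= 17: swap with position 0, array becomes [5, 20, 2, 3, 17]
arr[2]=2 <= 17: swap with position 1, array becomes [5, 2, 20, 3, 17]
arr[3]=3 <= 17: swap with position 2, array becomes [5, 2, 3, 20, 17]

Place pivot at position 3: [5, 2, 3, 17, 20]
Pivot position: 3

After partitioning with pivot 17, the array becomes [5, 2, 3, 17, 20]. The pivot is placed at index 3. All elements to the left of the pivot are <= 17, and all elements to the right are > 17.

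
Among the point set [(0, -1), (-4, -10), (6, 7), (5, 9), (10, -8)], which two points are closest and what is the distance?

Computing all pairwise distances among 5 points:

d((0, -1), (-4, -10)) = 9.8489
d((0, -1), (6, 7)) = 10.0
d((0, -1), (5, 9)) = 11.1803
d((0, -1), (10, -8)) = 12.2066
d((-4, -10), (6, 7)) = 19.7231
d((-4, -10), (5, 9)) = 21.0238
d((-4, -10), (10, -8)) = 14.1421
d((6, 7), (5, 9)) = 2.2361 <-- minimum
d((6, 7), (10, -8)) = 15.5242
d((5, 9), (10, -8)) = 17.72

Closest pair: (6, 7) and (5, 9) with distance 2.2361

The closest pair is (6, 7) and (5, 9) with Euclidean distance 2.2361. For 5 points, brute-force pairwise comparison is shown above. For large n, the divide-and-conquer algorithm (sort by x, recurse on halves, check the dividing strip) achieves O(n log n).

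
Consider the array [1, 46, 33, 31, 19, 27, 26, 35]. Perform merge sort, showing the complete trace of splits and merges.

Merge sort trace:

Split: [1, 46, 33, 31, 19, 27, 26, 35] -> [1, 46, 33, 31] and [19, 27, 26, 35]
  Split: [1, 46, 33, 31] -> [1, 46] and [33, 31]
    Split: [1, 46] -> [1] and [46]
    Merge: [1] + [46] -> [1, 46]
    Split: [33, 31] -> [33] and [31]
    Merge: [33] + [31] -> [31, 33]
  Merge: [1, 46] + [31, 33] -> [1, 31, 33, 46]
  Split: [19, 27, 26, 35] -> [19, 27] and [26, 35]
    Split: [19, 27] -> [19] and [27]
    Merge: [19] + [27] -> [19, 27]
    Split: [26, 35] -> [26] and [35]
    Merge: [26] + [35] -> [26, 35]
  Merge: [19, 27] + [26, 35] -> [19, 26, 27, 35]
Merge: [1, 31, 33, 46] + [19, 26, 27, 35] -> [1, 19, 26, 27, 31, 33, 35, 46]

Final sorted array: [1, 19, 26, 27, 31, 33, 35, 46]

The merge sort proceeds by recursively splitting the array and merging sorted halves.
After all merges, the sorted array is [1, 19, 26, 27, 31, 33, 35, 46].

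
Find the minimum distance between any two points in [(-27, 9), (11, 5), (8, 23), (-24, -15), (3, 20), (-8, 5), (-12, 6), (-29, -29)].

Computing all pairwise distances among 8 points:

d((-27, 9), (11, 5)) = 38.2099
d((-27, 9), (8, 23)) = 37.6962
d((-27, 9), (-24, -15)) = 24.1868
d((-27, 9), (3, 20)) = 31.9531
d((-27, 9), (-8, 5)) = 19.4165
d((-27, 9), (-12, 6)) = 15.2971
d((-27, 9), (-29, -29)) = 38.0526
d((11, 5), (8, 23)) = 18.2483
d((11, 5), (-24, -15)) = 40.3113
d((11, 5), (3, 20)) = 17.0
d((11, 5), (-8, 5)) = 19.0
d((11, 5), (-12, 6)) = 23.0217
d((11, 5), (-29, -29)) = 52.4976
d((8, 23), (-24, -15)) = 49.679
d((8, 23), (3, 20)) = 5.831
d((8, 23), (-8, 5)) = 24.0832
d((8, 23), (-12, 6)) = 26.2488
d((8, 23), (-29, -29)) = 63.8201
d((-24, -15), (3, 20)) = 44.2041
d((-24, -15), (-8, 5)) = 25.6125
d((-24, -15), (-12, 6)) = 24.1868
d((-24, -15), (-29, -29)) = 14.8661
d((3, 20), (-8, 5)) = 18.6011
d((3, 20), (-12, 6)) = 20.5183
d((3, 20), (-29, -29)) = 58.5235
d((-8, 5), (-12, 6)) = 4.1231 <-- minimum
d((-8, 5), (-29, -29)) = 39.9625
d((-12, 6), (-29, -29)) = 38.9102

Closest pair: (-8, 5) and (-12, 6) with distance 4.1231

The closest pair is (-8, 5) and (-12, 6) with Euclidean distance 4.1231. For 8 points, brute-force pairwise comparison is shown above. For large n, the divide-and-conquer algorithm (sort by x, recurse on halves, check the dividing strip) achieves O(n log n).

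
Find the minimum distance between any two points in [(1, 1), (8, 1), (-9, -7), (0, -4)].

Computing all pairwise distances among 4 points:

d((1, 1), (8, 1)) = 7.0
d((1, 1), (-9, -7)) = 12.8062
d((1, 1), (0, -4)) = 5.099 <-- minimum
d((8, 1), (-9, -7)) = 18.7883
d((8, 1), (0, -4)) = 9.434
d((-9, -7), (0, -4)) = 9.4868

Closest pair: (1, 1) and (0, -4) with distance 5.099

The closest pair is (1, 1) and (0, -4) with Euclidean distance 5.099. For 4 points, brute-force pairwise comparison is shown above. For large n, the divide-and-conquer algorithm (sort by x, recurse on halves, check the dividing strip) achieves O(n log n).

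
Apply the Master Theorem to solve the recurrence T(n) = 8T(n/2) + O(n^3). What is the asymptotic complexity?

Master Theorem for T(n) = 8T(n/2) + O(n^3):

a = 8, b = 2, c = 3
log_b(a) = log_2(8) = 3.0000

Case 2: c = 3 = log_2(8) = 3.0000
T(n) = O(n^3 log n) = O(n^3 log n)

For T(n) = 8T(n/2) + O(n^3): log_2(8) = 3.0000. This is Case 2 of the Master Theorem (c = log_b(a), equal work at all levels), giving O(n^3 log n).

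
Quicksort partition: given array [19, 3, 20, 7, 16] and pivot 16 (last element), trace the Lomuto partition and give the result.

Lomuto partition with pivot = 16:

Initial array: [19, 3, 20, 7, 16]

arr[0]=19 > 16: no swap
arr[1]=3 <= 16: swap with position 0, array becomes [3, 19, 20, 7, 16]
arr[2]=20 > 16: no swap
arr[3]=7 <= 16: swap with position 1, array becomes [3, 7, 20, 19, 16]

Place pivot at position 2: [3, 7, 16, 19, 20]
Pivot position: 2

After partitioning with pivot 16, the array becomes [3, 7, 16, 19, 20]. The pivot is placed at index 2. All elements to the left of the pivot are <= 16, and all elements to the right are > 16.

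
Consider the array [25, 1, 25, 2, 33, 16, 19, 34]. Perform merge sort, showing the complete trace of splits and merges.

Merge sort trace:

Split: [25, 1, 25, 2, 33, 16, 19, 34] -> [25, 1, 25, 2] and [33, 16, 19, 34]
  Split: [25, 1, 25, 2] -> [25, 1] and [25, 2]
    Split: [25, 1] -> [25] and [1]
    Merge: [25] + [1] -> [1, 25]
    Split: [25, 2] -> [25] and [2]
    Merge: [25] + [2] -> [2, 25]
  Merge: [1, 25] + [2, 25] -> [1, 2, 25, 25]
  Split: [33, 16, 19, 34] -> [33, 16] and [19, 34]
    Split: [33, 16] -> [33] and [16]
    Merge: [33] + [16] -> [16, 33]
    Split: [19, 34] -> [19] and [34]
    Merge: [19] + [34] -> [19, 34]
  Merge: [16, 33] + [19, 34] -> [16, 19, 33, 34]
Merge: [1, 2, 25, 25] + [16, 19, 33, 34] -> [1, 2, 16, 19, 25, 25, 33, 34]

Final sorted array: [1, 2, 16, 19, 25, 25, 33, 34]

The merge sort proceeds by recursively splitting the array and merging sorted halves.
After all merges, the sorted array is [1, 2, 16, 19, 25, 25, 33, 34].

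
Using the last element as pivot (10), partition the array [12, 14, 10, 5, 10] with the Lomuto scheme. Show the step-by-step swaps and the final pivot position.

Lomuto partition with pivot = 10:

Initial array: [12, 14, 10, 5, 10]

arr[0]=12 > 10: no swap
arr[1]=14 > 10: no swap
arr[2]=10 <= 10: swap with position 0, array becomes [10, 14, 12, 5, 10]
arr[3]=5 <= 10: swap with position 1, array becomes [10, 5, 12, 14, 10]

Place pivot at position 2: [10, 5, 10, 14, 12]
Pivot position: 2

After partitioning with pivot 10, the array becomes [10, 5, 10, 14, 12]. The pivot is placed at index 2. All elements to the left of the pivot are <= 10, and all elements to the right are > 10.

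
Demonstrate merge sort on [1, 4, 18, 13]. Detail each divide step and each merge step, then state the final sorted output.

Merge sort trace:

Split: [1, 4, 18, 13] -> [1, 4] and [18, 13]
  Split: [1, 4] -> [1] and [4]
  Merge: [1] + [4] -> [1, 4]
  Split: [18, 13] -> [18] and [13]
  Merge: [18] + [13] -> [13, 18]
Merge: [1, 4] + [13, 18] -> [1, 4, 13, 18]

Final sorted array: [1, 4, 13, 18]

The merge sort proceeds by recursively splitting the array and merging sorted halves.
After all merges, the sorted array is [1, 4, 13, 18].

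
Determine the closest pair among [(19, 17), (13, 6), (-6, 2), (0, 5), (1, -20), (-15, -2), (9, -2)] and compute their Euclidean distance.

Computing all pairwise distances among 7 points:

d((19, 17), (13, 6)) = 12.53
d((19, 17), (-6, 2)) = 29.1548
d((19, 17), (0, 5)) = 22.4722
d((19, 17), (1, -20)) = 41.1461
d((19, 17), (-15, -2)) = 38.9487
d((19, 17), (9, -2)) = 21.4709
d((13, 6), (-6, 2)) = 19.4165
d((13, 6), (0, 5)) = 13.0384
d((13, 6), (1, -20)) = 28.6356
d((13, 6), (-15, -2)) = 29.1204
d((13, 6), (9, -2)) = 8.9443
d((-6, 2), (0, 5)) = 6.7082 <-- minimum
d((-6, 2), (1, -20)) = 23.0868
d((-6, 2), (-15, -2)) = 9.8489
d((-6, 2), (9, -2)) = 15.5242
d((0, 5), (1, -20)) = 25.02
d((0, 5), (-15, -2)) = 16.5529
d((0, 5), (9, -2)) = 11.4018
d((1, -20), (-15, -2)) = 24.0832
d((1, -20), (9, -2)) = 19.6977
d((-15, -2), (9, -2)) = 24.0

Closest pair: (-6, 2) and (0, 5) with distance 6.7082

The closest pair is (-6, 2) and (0, 5) with Euclidean distance 6.7082. For 7 points, brute-force pairwise comparison is shown above. For large n, the divide-and-conquer algorithm (sort by x, recurse on halves, check the dividing strip) achieves O(n log n).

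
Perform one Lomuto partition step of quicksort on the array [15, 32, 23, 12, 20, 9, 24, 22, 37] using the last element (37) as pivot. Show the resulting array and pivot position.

Lomuto partition with pivot = 37:

Initial array: [15, 32, 23, 12, 20, 9, 24, 22, 37]

arr[0]=15 <= 37: swap with position 0, array becomes [15, 32, 23, 12, 20, 9, 24, 22, 37]
arr[1]=32 <= 37: swap with position 1, array becomes [15, 32, 23, 12, 20, 9, 24, 22, 37]
arr[2]=23 <= 37: swap with position 2, array becomes [15, 32, 23, 12, 20, 9, 24, 22, 37]
arr[3]=12 <= 37: swap with position 3, array becomes [15, 32, 23, 12, 20, 9, 24, 22, 37]
arr[4]=20 <= 37: swap with position 4, array becomes [15, 32, 23, 12, 20, 9, 24, 22, 37]
arr[5]=9 <= 37: swap with position 5, array becomes [15, 32, 23, 12, 20, 9, 24, 22, 37]
arr[6]=24 <= 37: swap with position 6, array becomes [15, 32, 23, 12, 20, 9, 24, 22, 37]
arr[7]=22 <= 37: swap with position 7, array becomes [15, 32, 23, 12, 20, 9, 24, 22, 37]

Place pivot at position 8: [15, 32, 23, 12, 20, 9, 24, 22, 37]
Pivot position: 8

After partitioning with pivot 37, the array becomes [15, 32, 23, 12, 20, 9, 24, 22, 37]. The pivot is placed at index 8. All elements to the left of the pivot are <= 37, and all elements to the right are > 37.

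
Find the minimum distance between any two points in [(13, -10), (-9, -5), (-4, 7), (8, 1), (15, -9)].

Computing all pairwise distances among 5 points:

d((13, -10), (-9, -5)) = 22.561
d((13, -10), (-4, 7)) = 24.0416
d((13, -10), (8, 1)) = 12.083
d((13, -10), (15, -9)) = 2.2361 <-- minimum
d((-9, -5), (-4, 7)) = 13.0
d((-9, -5), (8, 1)) = 18.0278
d((-9, -5), (15, -9)) = 24.3311
d((-4, 7), (8, 1)) = 13.4164
d((-4, 7), (15, -9)) = 24.8395
d((8, 1), (15, -9)) = 12.2066

Closest pair: (13, -10) and (15, -9) with distance 2.2361

The closest pair is (13, -10) and (15, -9) with Euclidean distance 2.2361. For 5 points, brute-force pairwise comparison is shown above. For large n, the divide-and-conquer algorithm (sort by x, recurse on halves, check the dividing strip) achieves O(n log n).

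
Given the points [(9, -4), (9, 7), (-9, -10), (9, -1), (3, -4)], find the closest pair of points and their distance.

Computing all pairwise distances among 5 points:

d((9, -4), (9, 7)) = 11.0
d((9, -4), (-9, -10)) = 18.9737
d((9, -4), (9, -1)) = 3.0 <-- minimum
d((9, -4), (3, -4)) = 6.0
d((9, 7), (-9, -10)) = 24.7588
d((9, 7), (9, -1)) = 8.0
d((9, 7), (3, -4)) = 12.53
d((-9, -10), (9, -1)) = 20.1246
d((-9, -10), (3, -4)) = 13.4164
d((9, -1), (3, -4)) = 6.7082

Closest pair: (9, -4) and (9, -1) with distance 3.0

The closest pair is (9, -4) and (9, -1) with Euclidean distance 3.0. For 5 points, brute-force pairwise comparison is shown above. For large n, the divide-and-conquer algorithm (sort by x, recurse on halves, check the dividing strip) achieves O(n log n).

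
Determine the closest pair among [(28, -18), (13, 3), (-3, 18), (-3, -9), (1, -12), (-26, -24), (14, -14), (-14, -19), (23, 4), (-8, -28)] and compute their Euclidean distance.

Computing all pairwise distances among 10 points:

d((28, -18), (13, 3)) = 25.807
d((28, -18), (-3, 18)) = 47.5079
d((28, -18), (-3, -9)) = 32.28
d((28, -18), (1, -12)) = 27.6586
d((28, -18), (-26, -24)) = 54.3323
d((28, -18), (14, -14)) = 14.5602
d((28, -18), (-14, -19)) = 42.0119
d((28, -18), (23, 4)) = 22.561
d((28, -18), (-8, -28)) = 37.3631
d((13, 3), (-3, 18)) = 21.9317
d((13, 3), (-3, -9)) = 20.0
d((13, 3), (1, -12)) = 19.2094
d((13, 3), (-26, -24)) = 47.4342
d((13, 3), (14, -14)) = 17.0294
d((13, 3), (-14, -19)) = 34.8281
d((13, 3), (23, 4)) = 10.0499
d((13, 3), (-8, -28)) = 37.4433
d((-3, 18), (-3, -9)) = 27.0
d((-3, 18), (1, -12)) = 30.2655
d((-3, 18), (-26, -24)) = 47.8853
d((-3, 18), (14, -14)) = 36.2353
d((-3, 18), (-14, -19)) = 38.6005
d((-3, 18), (23, 4)) = 29.5296
d((-3, 18), (-8, -28)) = 46.2709
d((-3, -9), (1, -12)) = 5.0 <-- minimum
d((-3, -9), (-26, -24)) = 27.4591
d((-3, -9), (14, -14)) = 17.72
d((-3, -9), (-14, -19)) = 14.8661
d((-3, -9), (23, 4)) = 29.0689
d((-3, -9), (-8, -28)) = 19.6469
d((1, -12), (-26, -24)) = 29.5466
d((1, -12), (14, -14)) = 13.1529
d((1, -12), (-14, -19)) = 16.5529
d((1, -12), (23, 4)) = 27.2029
d((1, -12), (-8, -28)) = 18.3576
d((-26, -24), (14, -14)) = 41.2311
d((-26, -24), (-14, -19)) = 13.0
d((-26, -24), (23, 4)) = 56.4358
d((-26, -24), (-8, -28)) = 18.4391
d((14, -14), (-14, -19)) = 28.4429
d((14, -14), (23, 4)) = 20.1246
d((14, -14), (-8, -28)) = 26.0768
d((-14, -19), (23, 4)) = 43.566
d((-14, -19), (-8, -28)) = 10.8167
d((23, 4), (-8, -28)) = 44.5533

Closest pair: (-3, -9) and (1, -12) with distance 5.0

The closest pair is (-3, -9) and (1, -12) with Euclidean distance 5.0. For 10 points, brute-force pairwise comparison is shown above. For large n, the divide-and-conquer algorithm (sort by x, recurse on halves, check the dividing strip) achieves O(n log n).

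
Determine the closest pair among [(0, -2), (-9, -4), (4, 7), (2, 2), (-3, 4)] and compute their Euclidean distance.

Computing all pairwise distances among 5 points:

d((0, -2), (-9, -4)) = 9.2195
d((0, -2), (4, 7)) = 9.8489
d((0, -2), (2, 2)) = 4.4721 <-- minimum
d((0, -2), (-3, 4)) = 6.7082
d((-9, -4), (4, 7)) = 17.0294
d((-9, -4), (2, 2)) = 12.53
d((-9, -4), (-3, 4)) = 10.0
d((4, 7), (2, 2)) = 5.3852
d((4, 7), (-3, 4)) = 7.6158
d((2, 2), (-3, 4)) = 5.3852

Closest pair: (0, -2) and (2, 2) with distance 4.4721

The closest pair is (0, -2) and (2, 2) with Euclidean distance 4.4721. For 5 points, brute-force pairwise comparison is shown above. For large n, the divide-and-conquer algorithm (sort by x, recurse on halves, check the dividing strip) achieves O(n log n).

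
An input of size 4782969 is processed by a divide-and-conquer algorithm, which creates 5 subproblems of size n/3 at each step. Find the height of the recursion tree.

For divide and conquer with division factor 3:

Problem sizes at each level:
Level 0: 4782969
Level 1: 1594323
Level 2: 531441
Level 3: 177147
Level 4: 59049
Level 5: 19683
Level 6: 6561
Level 7: 2187
Level 8: 729
Level 9: 243
Level 10: 81
Level 11: 27
Level 12: 9
Level 13: 3
Level 14: 1

The root is level 0 and the size-1 base case is level 14 (the tree spans levels 0 through 14, i.e. 15 levels counting the root), so the depth is the number of divisions: log_3(4782969) = 14

The recursion tree depth is log_3(4782969) = 14. At each level, the problem size is divided by 3, so it takes 14 divisions to reduce to a base case of size 1. The algorithm makes 5 recursive calls at each level.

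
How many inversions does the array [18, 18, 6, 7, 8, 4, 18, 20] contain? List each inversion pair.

Finding inversions in [18, 18, 6, 7, 8, 4, 18, 20]:

(0, 2): arr[0]=18 > arr[2]=6
(0, 3): arr[0]=18 > arr[3]=7
(0, 4): arr[0]=18 > arr[4]=8
(0, 5): arr[0]=18 > arr[5]=4
(1, 2): arr[1]=18 > arr[2]=6
(1, 3): arr[1]=18 > arr[3]=7
(1, 4): arr[1]=18 > arr[4]=8
(1, 5): arr[1]=18 > arr[5]=4
(2, 5): arr[2]=6 > arr[5]=4
(3, 5): arr[3]=7 > arr[5]=4
(4, 5): arr[4]=8 > arr[5]=4

Total inversions: 11

The array has 11 inversion(s): (0,2), (0,3), (0,4), (0,5), (1,2), (1,3), (1,4), (1,5), (2,5), (3,5), (4,5). Each pair (i,j) satisfies i < j and arr[i] > arr[j].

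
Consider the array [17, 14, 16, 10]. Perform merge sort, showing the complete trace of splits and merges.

Merge sort trace:

Split: [17, 14, 16, 10] -> [17, 14] and [16, 10]
  Split: [17, 14] -> [17] and [14]
  Merge: [17] + [14] -> [14, 17]
  Split: [16, 10] -> [16] and [10]
  Merge: [16] + [10] -> [10, 16]
Merge: [14, 17] + [10, 16] -> [10, 14, 16, 17]

Final sorted array: [10, 14, 16, 17]

The merge sort proceeds by recursively splitting the array and merging sorted halves.
After all merges, the sorted array is [10, 14, 16, 17].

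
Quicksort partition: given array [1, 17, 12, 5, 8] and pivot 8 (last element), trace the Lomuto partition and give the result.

Lomuto partition with pivot = 8:

Initial array: [1, 17, 12, 5, 8]

arr[0]=1 <= 8: swap with position 0, array becomes [1, 17, 12, 5, 8]
arr[1]=17 > 8: no swap
arr[2]=12 > 8: no swap
arr[3]=5 <= 8: swap with position 1, array becomes [1, 5, 12, 17, 8]

Place pivot at position 2: [1, 5, 8, 17, 12]
Pivot position: 2

After partitioning with pivot 8, the array becomes [1, 5, 8, 17, 12]. The pivot is placed at index 2. All elements to the left of the pivot are <= 8, and all elements to the right are > 8.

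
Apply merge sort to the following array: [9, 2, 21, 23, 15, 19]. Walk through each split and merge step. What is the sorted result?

Merge sort trace:

Split: [9, 2, 21, 23, 15, 19] -> [9, 2, 21] and [23, 15, 19]
  Split: [9, 2, 21] -> [9] and [2, 21]
    Split: [2, 21] -> [2] and [21]
    Merge: [2] + [21] -> [2, 21]
  Merge: [9] + [2, 21] -> [2, 9, 21]
  Split: [23, 15, 19] -> [23] and [15, 19]
    Split: [15, 19] -> [15] and [19]
    Merge: [15] + [19] -> [15, 19]
  Merge: [23] + [15, 19] -> [15, 19, 23]
Merge: [2, 9, 21] + [15, 19, 23] -> [2, 9, 15, 19, 21, 23]

Final sorted array: [2, 9, 15, 19, 21, 23]

The merge sort proceeds by recursively splitting the array and merging sorted halves.
After all merges, the sorted array is [2, 9, 15, 19, 21, 23].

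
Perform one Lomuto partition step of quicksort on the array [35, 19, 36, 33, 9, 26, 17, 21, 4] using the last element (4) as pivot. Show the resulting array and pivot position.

Lomuto partition with pivot = 4:

Initial array: [35, 19, 36, 33, 9, 26, 17, 21, 4]

arr[0]=35 > 4: no swap
arr[1]=19 > 4: no swap
arr[2]=36 > 4: no swap
arr[3]=33 > 4: no swap
arr[4]=9 > 4: no swap
arr[5]=26 > 4: no swap
arr[6]=17 > 4: no swap
arr[7]=21 > 4: no swap

Place pivot at position 0: [4, 19, 36, 33, 9, 26, 17, 21, 35]
Pivot position: 0

After partitioning with pivot 4, the array becomes [4, 19, 36, 33, 9, 26, 17, 21, 35]. The pivot is placed at index 0. All elements to the left of the pivot are <= 4, and all elements to the right are > 4.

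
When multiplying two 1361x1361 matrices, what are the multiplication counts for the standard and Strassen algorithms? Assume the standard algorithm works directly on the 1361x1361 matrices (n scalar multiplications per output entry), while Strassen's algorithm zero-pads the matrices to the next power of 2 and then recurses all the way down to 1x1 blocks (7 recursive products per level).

Matrix multiplication for 1361x1361 matrices:

Strassen's algorithm requires power-of-2 dimensions. Pad 1361x1361 to 2048x2048 (next power of 2).

Standard algorithm: 1361^3 = 2521008881 multiplications
Strassen's algorithm: 7^(log2(2048)) = 7^11 = 1977326743 multiplications
Savings: 2521008881 - 1977326743 = 543682138 multiplications

Standard: 2521008881 multiplications (1361^3). Strassen: 1977326743 multiplications (7^11, after padding to 2048x2048). Strassen reduces 8 recursive multiplications to 7 at each level.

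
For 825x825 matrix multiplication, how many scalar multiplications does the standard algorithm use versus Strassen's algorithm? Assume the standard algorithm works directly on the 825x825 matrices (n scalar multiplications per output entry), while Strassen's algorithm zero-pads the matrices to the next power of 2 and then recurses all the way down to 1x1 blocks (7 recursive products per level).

Matrix multiplication for 825x825 matrices:

Strassen's algorithm requires power-of-2 dimensions. Pad 825x825 to 1024x1024 (next power of 2).

Standard algorithm: 825^3 = 561515625 multiplications
Strassen's algorithm: 7^(log2(1024)) = 7^10 = 282475249 multiplications
Savings: 561515625 - 282475249 = 279040376 multiplications

Standard: 561515625 multiplications (825^3). Strassen: 282475249 multiplications (7^10, after padding to 1024x1024). Strassen reduces 8 recursive multiplications to 7 at each level.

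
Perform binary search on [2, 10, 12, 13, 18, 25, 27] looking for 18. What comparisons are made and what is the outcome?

Binary search for 18 in [2, 10, 12, 13, 18, 25, 27]:

lo=0, hi=6, mid=3, arr[mid]=13 -> 13 < 18, search right half
lo=4, hi=6, mid=5, arr[mid]=25 -> 25 > 18, search left half
lo=4, hi=4, mid=4, arr[mid]=18 -> Found target at index 4!

Binary search finds 18 at index 4 after 3 comparisons. The search repeatedly halves the search space by comparing with the middle element.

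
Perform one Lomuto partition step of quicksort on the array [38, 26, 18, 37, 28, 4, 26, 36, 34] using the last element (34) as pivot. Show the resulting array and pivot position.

Lomuto partition with pivot = 34:

Initial array: [38, 26, 18, 37, 28, 4, 26, 36, 34]

arr[0]=38 > 34: no swap
arr[1]=26 <= 34: swap with position 0, array becomes [26, 38, 18, 37, 28, 4, 26, 36, 34]
arr[2]=18 <= 34: swap with position 1, array becomes [26, 18, 38, 37, 28, 4, 26, 36, 34]
arr[3]=37 > 34: no swap
arr[4]=28 <= 34: swap with position 2, array becomes [26, 18, 28, 37, 38, 4, 26, 36, 34]
arr[5]=4 <= 34: swap with position 3, array becomes [26, 18, 28, 4, 38, 37, 26, 36, 34]
arr[6]=26 <= 34: swap with position 4, array becomes [26, 18, 28, 4, 26, 37, 38, 36, 34]
arr[7]=36 > 34: no swap

Place pivot at position 5: [26, 18, 28, 4, 26, 34, 38, 36, 37]
Pivot position: 5

After partitioning with pivot 34, the array becomes [26, 18, 28, 4, 26, 34, 38, 36, 37]. The pivot is placed at index 5. All elements to the left of the pivot are <= 34, and all elements to the right are > 34.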